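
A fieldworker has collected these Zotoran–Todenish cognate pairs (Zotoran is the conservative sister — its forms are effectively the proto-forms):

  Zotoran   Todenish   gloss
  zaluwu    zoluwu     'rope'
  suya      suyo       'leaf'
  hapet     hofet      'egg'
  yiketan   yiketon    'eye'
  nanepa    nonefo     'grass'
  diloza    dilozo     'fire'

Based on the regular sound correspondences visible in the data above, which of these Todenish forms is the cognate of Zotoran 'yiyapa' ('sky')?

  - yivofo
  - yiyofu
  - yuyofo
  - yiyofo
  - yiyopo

yiyofo

hapet ~ hofet — Zotoran a corresponds to Todenish o after a consonant, before a labial obstruent.
nanepa ~ nonefo — Zotoran p corresponds to Todenish f between vowels (before a back vowel).
suya ~ suyo, nanepa ~ nonefo — Zotoran a corresponds to Todenish o word-finally.
Applying these to Zotoran 'yiyapa':
  yiyapa → yiyopa   (a→o after a consonant, before a labial obstruent)
  yiyopa → yiyofa   (p→f between vowels (before a back vowel))
  yiyofa → yiyofo   (a→o word-finally)
So the Todenish cognate is 'yiyofo'.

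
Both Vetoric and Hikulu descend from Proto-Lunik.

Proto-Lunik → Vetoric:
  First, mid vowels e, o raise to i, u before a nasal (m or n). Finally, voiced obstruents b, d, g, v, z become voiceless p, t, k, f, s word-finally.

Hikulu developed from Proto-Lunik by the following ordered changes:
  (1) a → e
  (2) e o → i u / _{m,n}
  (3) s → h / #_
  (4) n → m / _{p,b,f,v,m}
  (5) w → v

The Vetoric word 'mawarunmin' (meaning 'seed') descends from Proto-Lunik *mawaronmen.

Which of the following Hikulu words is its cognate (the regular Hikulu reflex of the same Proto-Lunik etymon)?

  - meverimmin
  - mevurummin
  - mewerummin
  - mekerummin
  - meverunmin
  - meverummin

meverummin

Hikulu: *mawaronmen
  mawaronmen → meweronmen   [vowel merger]
  meweronmen → mewerunmin   [pre-nasal raising]
  mewerunmin (rule 3 does not apply)
  mewerunmin → mewerummin   [nasal place assimilation]
  mewerummin → meverummin   [unconditioned shift]
  giving Hikulu meverummin.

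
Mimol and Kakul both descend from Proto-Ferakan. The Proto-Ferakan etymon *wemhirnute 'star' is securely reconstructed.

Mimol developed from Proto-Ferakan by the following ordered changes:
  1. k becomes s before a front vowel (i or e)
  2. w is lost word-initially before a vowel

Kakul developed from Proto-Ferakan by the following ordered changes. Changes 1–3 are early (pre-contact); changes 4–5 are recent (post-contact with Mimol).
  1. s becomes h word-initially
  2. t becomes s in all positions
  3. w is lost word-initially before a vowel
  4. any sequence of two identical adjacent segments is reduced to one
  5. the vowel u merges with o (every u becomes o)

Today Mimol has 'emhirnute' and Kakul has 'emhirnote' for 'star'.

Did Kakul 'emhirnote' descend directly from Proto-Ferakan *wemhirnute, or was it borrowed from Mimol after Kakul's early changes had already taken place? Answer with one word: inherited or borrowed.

If inherited, *wemhirnute would pass through all of Kakul's changes:
Kakul: *wemhirnute
  wemhirnute (rule 1 does not apply)
  wemhirnute → wemhirnuse   [unconditioned shift]
  wemhirnuse → emhirnuse   [glide loss]
  emhirnuse (rule 4 does not apply)
  emhirnuse → emhirnose   [vowel merger]
  giving Kakul emhirnose.
If borrowed from Mimol 'emhirnute' after the early changes, it would undergo only the recent ones:
  rule 4 (degemination): no change (emhirnute)
  rule 5 (vowel merger): emhirnute → emhirnote
  ⇒ as a loan: emhirnote
Kakul 'emhirnote' matches the loan outcome 'emhirnote', not the inherited 'emhirnose' — it skipped the early Kakul changes, so it was borrowed from Mimol.

borrowed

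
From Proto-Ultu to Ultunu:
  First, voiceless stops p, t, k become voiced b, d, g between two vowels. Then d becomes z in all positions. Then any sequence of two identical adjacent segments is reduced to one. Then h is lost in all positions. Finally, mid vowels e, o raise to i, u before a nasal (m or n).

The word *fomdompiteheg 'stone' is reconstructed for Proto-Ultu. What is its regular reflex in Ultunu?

Ultunu: *fomdompiteheg > fomdompideheg > fomzompizeheg > fomzompizeeg > fumzumpizeeg  (by intervocalic voicing, unconditioned shift, h-loss, pre-nasal raising)

fumzumpizeeg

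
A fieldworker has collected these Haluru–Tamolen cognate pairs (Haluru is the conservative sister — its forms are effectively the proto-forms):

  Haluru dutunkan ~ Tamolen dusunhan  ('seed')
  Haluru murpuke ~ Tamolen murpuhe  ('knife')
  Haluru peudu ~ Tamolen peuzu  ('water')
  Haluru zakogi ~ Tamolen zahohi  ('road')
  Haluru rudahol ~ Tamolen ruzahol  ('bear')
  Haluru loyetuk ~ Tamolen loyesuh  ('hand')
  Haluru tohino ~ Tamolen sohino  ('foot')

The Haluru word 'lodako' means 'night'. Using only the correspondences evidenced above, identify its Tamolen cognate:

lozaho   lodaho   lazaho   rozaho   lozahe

rudahol ~ ruzahol — Haluru d corresponds to Tamolen z between vowels (before a back vowel).
zakogi ~ zahohi — Haluru k corresponds to Tamolen h between vowels (before a back vowel).
Applying these to Haluru 'lodako':
  lodako → lozako   (d→z between vowels (before a back vowel))
  lozako → lozaho   (k→h between vowels (before a back vowel))
So the Tamolen cognate is 'lozaho'.

lozaho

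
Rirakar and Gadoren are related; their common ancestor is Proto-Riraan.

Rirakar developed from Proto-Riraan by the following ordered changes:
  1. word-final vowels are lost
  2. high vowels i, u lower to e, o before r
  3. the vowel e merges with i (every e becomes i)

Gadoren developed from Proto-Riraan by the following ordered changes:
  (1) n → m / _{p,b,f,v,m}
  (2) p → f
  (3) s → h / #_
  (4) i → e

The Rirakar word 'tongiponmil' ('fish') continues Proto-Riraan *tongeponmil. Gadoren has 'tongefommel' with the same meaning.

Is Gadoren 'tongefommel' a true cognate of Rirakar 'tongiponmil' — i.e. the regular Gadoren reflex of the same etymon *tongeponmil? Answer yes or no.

yes

Derive the expected Gadoren reflex of *tongeponmil:
Gadoren: start from *tongeponmil.
  rule 1 (nasal place assimilation): tongeponmil → tongepommil
  rule 2 (unconditioned shift): tongepommil → tongefommil
  rule 3: no change — tongefommil
  rule 4 (vowel merger): tongefommil → tongefommel
  ⇒ Gadoren tongefommel
Gadoren 'tongefommel' matches the regular reflex exactly, so the pair is cognate.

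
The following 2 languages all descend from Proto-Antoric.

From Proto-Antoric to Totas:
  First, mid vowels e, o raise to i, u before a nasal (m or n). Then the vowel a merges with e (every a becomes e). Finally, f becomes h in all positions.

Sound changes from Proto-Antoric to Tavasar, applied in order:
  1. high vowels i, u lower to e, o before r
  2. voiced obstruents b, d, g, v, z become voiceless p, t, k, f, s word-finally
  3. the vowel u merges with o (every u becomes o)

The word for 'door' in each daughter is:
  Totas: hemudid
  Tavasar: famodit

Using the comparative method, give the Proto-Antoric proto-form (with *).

Position 4: Totas has u, Tavasar has o. Taking the neighbouring segments as reconstructed: Totas u can only go back to *u; Tavasar o could go back to *o or *u — the one source consistent with every daughter is *u.
Position 1: Totas has h, Tavasar has f. Taking the neighbouring segments as reconstructed: Totas h could go back to *f or *h; Tavasar f can only go back to *f — the one source consistent with every daughter is *f.
Verify the candidate proto-form against each daughter:
Totas: *famudid
  famudid (rule 1 does not apply)
  famudid → femudid   [vowel merger]
  femudid → hemudid   [unconditioned shift]
  giving Totas hemudid.
Tavasar: *famudid
  famudid (rule 1 does not apply)
  famudid → famudit   [final devoicing]
  famudit → famodit   [vowel merger]
  giving Tavasar famodit.
Only *famudid yields all of Totas hemudid, Tavasar famodit.

*famudid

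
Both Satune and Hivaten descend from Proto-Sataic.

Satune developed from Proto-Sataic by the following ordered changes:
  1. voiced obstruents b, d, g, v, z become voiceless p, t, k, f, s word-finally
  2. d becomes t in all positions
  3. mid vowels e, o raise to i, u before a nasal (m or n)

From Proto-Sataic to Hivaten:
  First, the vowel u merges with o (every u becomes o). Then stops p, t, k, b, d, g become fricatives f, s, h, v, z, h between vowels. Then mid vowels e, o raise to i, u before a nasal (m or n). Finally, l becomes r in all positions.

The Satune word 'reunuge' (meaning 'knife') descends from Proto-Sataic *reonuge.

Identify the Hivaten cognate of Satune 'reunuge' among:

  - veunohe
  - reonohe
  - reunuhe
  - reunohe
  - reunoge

reunohe

Hivaten: start from *reonuge.
  rule 1 (vowel merger): reonuge → reonoge
  rule 2 (intervocalic lenition): reonoge → reonohe
  rule 3 (pre-nasal raising): reonohe → reunohe
  rule 4: no change — reunohe
  ⇒ Hivaten reunohe
Only 'reunohe' matches the regular Hivaten development of *reonuge.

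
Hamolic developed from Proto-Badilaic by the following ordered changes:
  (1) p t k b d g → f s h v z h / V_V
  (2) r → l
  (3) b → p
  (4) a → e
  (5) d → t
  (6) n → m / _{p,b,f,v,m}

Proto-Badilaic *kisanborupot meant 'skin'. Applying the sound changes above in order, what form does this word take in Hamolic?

Hamolic: *kisanborupot
  kisanborupot → kisanborufot   [intervocalic lenition]
  kisanborufot → kisanbolufot   [unconditioned shift]
  kisanbolufot → kisanpolufot   [unconditioned shift]
  kisanpolufot → kisenpolufot   [vowel merger]
  kisenpolufot (rule 5 does not apply)
  kisenpolufot → kisempolufot   [nasal place assimilation]
  giving Hamolic kisempolufot.

kisempolufot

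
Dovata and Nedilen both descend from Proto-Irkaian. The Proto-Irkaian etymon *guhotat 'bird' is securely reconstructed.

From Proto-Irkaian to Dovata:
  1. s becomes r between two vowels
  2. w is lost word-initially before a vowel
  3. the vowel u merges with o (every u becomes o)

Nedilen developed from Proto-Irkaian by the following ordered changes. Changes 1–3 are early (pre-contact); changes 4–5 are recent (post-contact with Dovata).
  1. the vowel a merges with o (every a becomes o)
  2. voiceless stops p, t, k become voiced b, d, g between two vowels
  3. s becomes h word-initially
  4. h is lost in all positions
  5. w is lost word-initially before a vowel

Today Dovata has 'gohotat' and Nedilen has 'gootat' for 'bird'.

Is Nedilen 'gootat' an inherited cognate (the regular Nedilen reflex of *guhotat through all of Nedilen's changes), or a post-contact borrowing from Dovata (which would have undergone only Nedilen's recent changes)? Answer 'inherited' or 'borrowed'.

borrowed

If inherited, *guhotat would pass through all of Nedilen's changes:
Nedilen: *guhotat
  guhotat → guhotot   [vowel merger]
  guhotot → guhodot   [intervocalic voicing]
  guhodot (rule 3 does not apply)
  guhodot → guodot   [h-loss]
  guodot (rule 5 does not apply)
  giving Nedilen guodot.
If borrowed from Dovata 'gohotat' after the early changes, it would undergo only the recent ones:
  rule 4 (h-loss): gohotat → gootat
  rule 5 (glide loss): no change (gootat)
  ⇒ as a loan: gootat
Nedilen 'gootat' matches the loan outcome 'gootat', not the inherited 'guodot' — it skipped the early Nedilen changes, so it was borrowed from Dovata.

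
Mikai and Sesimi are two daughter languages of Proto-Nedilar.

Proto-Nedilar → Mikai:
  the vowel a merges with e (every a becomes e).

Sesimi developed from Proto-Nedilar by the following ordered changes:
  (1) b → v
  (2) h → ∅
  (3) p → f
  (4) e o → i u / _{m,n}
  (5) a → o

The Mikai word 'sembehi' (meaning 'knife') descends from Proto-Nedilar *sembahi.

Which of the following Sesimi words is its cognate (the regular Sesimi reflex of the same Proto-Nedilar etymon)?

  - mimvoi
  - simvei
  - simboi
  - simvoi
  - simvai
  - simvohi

simvoi

Sesimi: *sembahi
  sembahi → semvahi   [unconditioned shift]
  semvahi → semvai   [h-loss]
  semvai (rule 3 does not apply)
  semvai → simvai   [pre-nasal raising]
  simvai → simvoi   [vowel merger]
  giving Sesimi simvoi.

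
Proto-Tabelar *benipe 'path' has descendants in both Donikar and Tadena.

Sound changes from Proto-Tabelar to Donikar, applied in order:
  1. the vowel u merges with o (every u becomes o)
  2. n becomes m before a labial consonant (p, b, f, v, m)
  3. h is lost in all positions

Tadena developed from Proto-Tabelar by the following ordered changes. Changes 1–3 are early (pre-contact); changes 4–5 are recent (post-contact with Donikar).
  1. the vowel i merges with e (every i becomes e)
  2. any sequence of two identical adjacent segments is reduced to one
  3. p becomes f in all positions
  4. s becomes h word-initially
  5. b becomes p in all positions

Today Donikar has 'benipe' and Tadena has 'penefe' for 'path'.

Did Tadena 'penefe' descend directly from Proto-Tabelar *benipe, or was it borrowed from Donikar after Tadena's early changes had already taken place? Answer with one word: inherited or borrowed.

inherited

If inherited, *benipe would pass through all of Tadena's changes:
Tadena: start from *benipe.
  rule 1 (vowel merger): benipe → benepe
  rule 2: no change — benepe
  rule 3 (unconditioned shift): benepe → benefe
  rule 4: no change — benefe
  rule 5 (unconditioned shift): benefe → penefe
  ⇒ Tadena penefe
If borrowed from Donikar 'benipe' after the early changes, it would undergo only the recent ones:
  rule 4 (debuccalisation): no change (benipe)
  rule 5 (unconditioned shift): benipe → penipe
  ⇒ as a loan: penipe
Tadena 'penefe' matches the inherited outcome exactly, so it is an inherited cognate, not a loan.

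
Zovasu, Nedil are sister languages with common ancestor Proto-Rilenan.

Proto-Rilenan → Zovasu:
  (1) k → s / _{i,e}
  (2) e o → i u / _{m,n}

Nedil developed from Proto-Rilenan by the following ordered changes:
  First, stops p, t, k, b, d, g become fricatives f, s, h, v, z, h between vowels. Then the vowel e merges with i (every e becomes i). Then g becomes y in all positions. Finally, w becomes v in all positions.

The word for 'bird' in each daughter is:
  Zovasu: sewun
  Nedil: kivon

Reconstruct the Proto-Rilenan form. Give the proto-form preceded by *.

*kewon

Position 3: Zovasu has w, Nedil has v. Zovasu preserves w here (none of its changes turn any other segment into w), so the proto-segment is *w.
Position 4: Zovasu has u, Nedil has o. Nedil preserves o here (none of its changes turn any other segment into o), so the proto-segment is *o.
Position 2: Zovasu has e, Nedil has i. Zovasu preserves e here (none of its changes turn any other segment into e), so the proto-segment is *e.
This points to *kewon. Verify forward in each daughter:
Zovasu: start from *kewon.
  rule 1 (palatalisation): kewon → sewon
  rule 2 (pre-nasal raising): sewon → sewun
  ⇒ Zovasu sewun
Nedil: *kewon
  kewon (rule 1 does not apply)
  kewon → kiwon   [vowel merger]
  kiwon (rule 3 does not apply)
  kiwon → kivon   [unconditioned shift]
  giving Nedil kivon.
Only *kewon yields all of Zovasu sewun, Nedil kivon.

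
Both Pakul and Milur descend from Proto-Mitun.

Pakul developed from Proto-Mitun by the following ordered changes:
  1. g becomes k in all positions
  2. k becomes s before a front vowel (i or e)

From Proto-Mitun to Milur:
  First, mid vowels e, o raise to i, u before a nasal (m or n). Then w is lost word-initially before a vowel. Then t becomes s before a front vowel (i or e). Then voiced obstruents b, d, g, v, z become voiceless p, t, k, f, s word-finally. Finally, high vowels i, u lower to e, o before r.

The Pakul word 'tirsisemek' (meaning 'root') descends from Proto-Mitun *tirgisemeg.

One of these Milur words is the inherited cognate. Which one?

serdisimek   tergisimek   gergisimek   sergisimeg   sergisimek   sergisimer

Milur: start from *tirgisemeg.
  rule 1 (pre-nasal raising): tirgisemeg → tirgisimeg
  rule 2: no change — tirgisimeg
  rule 3 (palatalisation): tirgisimeg → sirgisimeg
  rule 4 (final devoicing): sirgisimeg → sirgisimek
  rule 5 (pre-rhotic lowering): sirgisimek → sergisimek
  ⇒ Milur sergisimek
Only 'sergisimek' matches the regular Milur development of *tirgisemeg.

sergisimek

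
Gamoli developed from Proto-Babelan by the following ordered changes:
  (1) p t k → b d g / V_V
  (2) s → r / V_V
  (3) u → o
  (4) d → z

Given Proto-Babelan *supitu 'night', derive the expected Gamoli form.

sobizo

Gamoli: *supitu > subidu > sobido > sobizo  (by intervocalic voicing, vowel merger, unconditioned shift)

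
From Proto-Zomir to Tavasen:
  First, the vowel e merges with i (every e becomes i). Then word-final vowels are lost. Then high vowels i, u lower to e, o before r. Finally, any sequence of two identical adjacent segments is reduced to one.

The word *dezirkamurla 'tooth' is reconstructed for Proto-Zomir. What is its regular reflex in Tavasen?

Tavasen: *dezirkamurla
  dezirkamurla → dizirkamurla   [vowel merger]
  dizirkamurla → dizirkamurl   [apocope]
  dizirkamurl → dizerkamorl   [pre-rhotic lowering]
  dizerkamorl (rule 4 does not apply)
  giving Tavasen dizerkamorl.

dizerkamorl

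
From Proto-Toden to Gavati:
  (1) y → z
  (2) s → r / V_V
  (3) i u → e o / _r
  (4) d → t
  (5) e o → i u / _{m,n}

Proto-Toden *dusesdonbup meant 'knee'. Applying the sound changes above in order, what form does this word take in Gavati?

torestunbup

Gavati: start from *dusesdonbup.
  rule 1: no change — dusesdonbup
  rule 2 (rhotacism): dusesdonbup → duresdonbup
  rule 3 (pre-rhotic lowering): duresdonbup → doresdonbup
  rule 4 (unconditioned shift): doresdonbup → torestonbup
  rule 5 (pre-nasal raising): torestonbup → torestunbup
  ⇒ Gavati torestunbup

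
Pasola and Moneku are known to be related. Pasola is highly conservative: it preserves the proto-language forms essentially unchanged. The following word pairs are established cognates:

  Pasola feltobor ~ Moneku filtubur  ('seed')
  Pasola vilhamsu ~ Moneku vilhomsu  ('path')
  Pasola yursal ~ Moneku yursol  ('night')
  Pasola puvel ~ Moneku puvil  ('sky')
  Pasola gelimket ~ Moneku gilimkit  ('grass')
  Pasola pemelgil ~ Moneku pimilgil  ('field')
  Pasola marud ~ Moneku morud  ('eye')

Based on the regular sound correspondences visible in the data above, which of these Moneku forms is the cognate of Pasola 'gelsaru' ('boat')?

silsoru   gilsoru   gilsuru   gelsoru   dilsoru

feltobor ~ filtubur, puvel ~ puvil — Pasola e corresponds to Moneku i after a consonant, before a consonant other than r, m, n, p, b, f, v.
marud ~ morud — Pasola a corresponds to Moneku o after a consonant, before r.
Applying these to Pasola 'gelsaru':
  gelsaru → gilsaru   (e→i after a consonant, before a consonant other than r, m, n, p, b, f, v)
  gilsaru → gilsoru   (a→o after a consonant, before r)
So the Moneku cognate is 'gilsoru'.

gilsoru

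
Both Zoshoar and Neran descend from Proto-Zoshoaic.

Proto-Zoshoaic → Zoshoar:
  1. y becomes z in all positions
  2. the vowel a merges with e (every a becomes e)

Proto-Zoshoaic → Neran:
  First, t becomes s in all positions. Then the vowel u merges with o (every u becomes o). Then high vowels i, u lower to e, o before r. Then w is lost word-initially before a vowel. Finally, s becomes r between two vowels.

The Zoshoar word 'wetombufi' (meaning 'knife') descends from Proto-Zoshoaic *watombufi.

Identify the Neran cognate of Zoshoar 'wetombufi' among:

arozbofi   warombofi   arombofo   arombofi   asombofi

arombofi

Neran: start from *watombufi.
  rule 1 (unconditioned shift): watombufi → wasombufi
  rule 2 (vowel merger): wasombufi → wasombofi
  rule 3: no change — wasombofi
  rule 4 (glide loss): wasombofi → asombofi
  rule 5 (rhotacism): asombofi → arombofi
  ⇒ Neran arombofi
The other candidates each miss or misapply at least one Neran change.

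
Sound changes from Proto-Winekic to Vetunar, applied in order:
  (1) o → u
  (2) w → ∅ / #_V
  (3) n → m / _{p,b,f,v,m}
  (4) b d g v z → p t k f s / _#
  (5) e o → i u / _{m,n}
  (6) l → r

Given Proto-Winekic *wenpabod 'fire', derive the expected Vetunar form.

Vetunar: *wenpabod > wenpabud > enpabud > empabud > empabut > impabut  (by vowel merger, glide loss, nasal place assimilation, final devoicing, pre-nasal raising)

impabut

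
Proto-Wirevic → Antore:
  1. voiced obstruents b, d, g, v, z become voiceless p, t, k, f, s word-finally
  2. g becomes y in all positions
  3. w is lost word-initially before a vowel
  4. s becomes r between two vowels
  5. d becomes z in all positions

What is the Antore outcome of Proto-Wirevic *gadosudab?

yazoruzap

Antore: start from *gadosudab.
  rule 1 (final devoicing): gadosudab → gadosudap
  rule 2 (unconditioned shift): gadosudap → yadosudap
  rule 3: no change — yadosudap
  rule 4 (rhotacism): yadosudap → yadorudap
  rule 5 (unconditioned shift): yadorudap → yazoruzap
  ⇒ Antore yazoruzap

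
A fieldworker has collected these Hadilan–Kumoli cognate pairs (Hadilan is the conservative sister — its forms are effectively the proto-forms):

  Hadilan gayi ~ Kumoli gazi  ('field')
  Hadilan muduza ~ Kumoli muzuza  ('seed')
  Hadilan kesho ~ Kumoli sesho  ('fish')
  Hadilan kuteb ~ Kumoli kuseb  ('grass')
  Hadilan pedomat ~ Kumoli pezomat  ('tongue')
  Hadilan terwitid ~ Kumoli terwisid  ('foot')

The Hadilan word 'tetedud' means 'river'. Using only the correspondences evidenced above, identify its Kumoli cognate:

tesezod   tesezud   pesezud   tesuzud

kuteb ~ kuseb — Hadilan t corresponds to Kumoli s between vowels (before a front vowel).
muduza ~ muzuza — Hadilan d corresponds to Kumoli z between vowels (before a back vowel).
Applying these to Hadilan 'tetedud':
  tetedud → tesedud   (t→s between vowels (before a front vowel))
  tesedud → tesezud   (d→z between vowels (before a back vowel))
So the Kumoli cognate is 'tesezud'.

tesezud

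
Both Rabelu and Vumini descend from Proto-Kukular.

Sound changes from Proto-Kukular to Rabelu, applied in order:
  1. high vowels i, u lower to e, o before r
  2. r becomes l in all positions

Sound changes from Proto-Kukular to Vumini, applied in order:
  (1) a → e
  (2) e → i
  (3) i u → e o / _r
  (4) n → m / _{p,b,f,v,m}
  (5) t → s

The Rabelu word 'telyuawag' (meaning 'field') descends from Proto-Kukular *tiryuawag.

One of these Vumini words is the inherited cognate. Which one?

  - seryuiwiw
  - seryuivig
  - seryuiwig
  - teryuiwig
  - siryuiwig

Vumini: *tiryuawag > tiryueweg > tiryuiwig > teryuiwig > seryuiwig  (by vowel merger, vowel merger, pre-rhotic lowering, unconditioned shift)

seryuiwig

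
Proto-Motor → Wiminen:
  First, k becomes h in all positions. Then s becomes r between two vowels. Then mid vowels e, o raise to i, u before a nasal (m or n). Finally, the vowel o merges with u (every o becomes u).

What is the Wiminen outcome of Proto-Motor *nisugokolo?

niruguhulu

Wiminen: start from *nisugokolo.
  rule 1 (unconditioned shift): nisugokolo → nisugoholo
  rule 2 (rhotacism): nisugoholo → nirugoholo
  rule 3: no change — nirugoholo
  rule 4 (vowel merger): nirugoholo → niruguhulu
  ⇒ Wiminen niruguhulu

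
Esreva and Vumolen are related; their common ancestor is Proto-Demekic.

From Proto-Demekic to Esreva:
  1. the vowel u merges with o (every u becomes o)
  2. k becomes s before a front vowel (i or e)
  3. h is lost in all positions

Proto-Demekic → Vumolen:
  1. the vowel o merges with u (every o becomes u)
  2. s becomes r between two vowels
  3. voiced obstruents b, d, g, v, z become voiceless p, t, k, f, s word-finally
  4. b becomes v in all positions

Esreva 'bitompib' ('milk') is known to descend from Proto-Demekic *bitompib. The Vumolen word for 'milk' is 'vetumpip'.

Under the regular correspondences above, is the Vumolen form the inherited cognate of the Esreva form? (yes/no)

Derive the expected Vumolen reflex of *bitompib:
Vumolen: *bitompib
  bitompib → bitumpib   [vowel merger]
  bitumpib (rule 2 does not apply)
  bitumpib → bitumpip   [final devoicing]
  bitumpip → vitumpip   [unconditioned shift]
  giving Vumolen vitumpip.
The regular Vumolen reflex would be 'vitumpip', but the attested form is 'vetumpip'. The correspondence is irregular, so they are not cognates (the Vumolen form has a different source).

no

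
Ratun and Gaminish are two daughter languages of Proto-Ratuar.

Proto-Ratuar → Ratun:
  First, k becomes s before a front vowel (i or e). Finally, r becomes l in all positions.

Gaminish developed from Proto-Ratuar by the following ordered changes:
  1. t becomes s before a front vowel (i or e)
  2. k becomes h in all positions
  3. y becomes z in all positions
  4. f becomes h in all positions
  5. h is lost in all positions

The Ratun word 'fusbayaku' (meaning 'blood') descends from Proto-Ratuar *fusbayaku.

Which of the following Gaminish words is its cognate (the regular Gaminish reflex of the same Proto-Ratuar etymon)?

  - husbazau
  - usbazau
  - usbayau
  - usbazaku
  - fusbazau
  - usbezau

Gaminish: *fusbayaku
  fusbayaku (rule 1 does not apply)
  fusbayaku → fusbayahu   [unconditioned shift]
  fusbayahu → fusbazahu   [unconditioned shift]
  fusbazahu → husbazahu   [unconditioned shift]
  husbazahu → usbazau   [h-loss]
  giving Gaminish usbazau.

usbazau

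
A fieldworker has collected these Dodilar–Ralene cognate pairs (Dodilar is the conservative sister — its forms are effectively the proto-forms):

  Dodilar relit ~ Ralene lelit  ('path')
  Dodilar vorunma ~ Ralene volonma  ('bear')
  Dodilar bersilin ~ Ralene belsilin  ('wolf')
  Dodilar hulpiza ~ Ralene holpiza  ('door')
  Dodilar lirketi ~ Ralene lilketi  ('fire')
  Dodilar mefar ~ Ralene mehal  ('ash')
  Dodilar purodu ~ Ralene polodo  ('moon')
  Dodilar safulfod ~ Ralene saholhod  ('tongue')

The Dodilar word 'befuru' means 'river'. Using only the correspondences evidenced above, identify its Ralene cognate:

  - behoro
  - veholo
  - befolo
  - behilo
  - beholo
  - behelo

safulfod ~ saholhod — Dodilar f corresponds to Ralene h between vowels (before a back vowel).
purodu ~ polodo — Dodilar u corresponds to Ralene o after a consonant, before r.
vorunma ~ volonma — Dodilar r corresponds to Ralene l between vowels (before a back vowel).
purodu ~ polodo — Dodilar u corresponds to Ralene o word-finally.
Applying these to Dodilar 'befuru':
  befuru → behuru   (f→h between vowels (before a back vowel))
  behuru → behoru   (u→o after a consonant, before r)
  behoru → beholu   (r→l between vowels (before a back vowel))
  beholu → beholo   (u→o word-finally)
So the Ralene cognate is 'beholo'.

beholo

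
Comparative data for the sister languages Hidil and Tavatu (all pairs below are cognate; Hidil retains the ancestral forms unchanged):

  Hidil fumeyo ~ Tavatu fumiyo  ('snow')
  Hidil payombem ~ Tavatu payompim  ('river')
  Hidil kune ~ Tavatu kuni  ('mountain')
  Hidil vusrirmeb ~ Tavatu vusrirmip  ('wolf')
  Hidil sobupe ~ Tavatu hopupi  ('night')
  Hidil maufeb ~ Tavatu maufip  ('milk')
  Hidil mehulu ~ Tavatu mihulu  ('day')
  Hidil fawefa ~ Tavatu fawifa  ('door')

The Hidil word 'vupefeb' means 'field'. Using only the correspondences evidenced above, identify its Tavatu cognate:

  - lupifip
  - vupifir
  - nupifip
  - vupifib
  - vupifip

fawefa ~ fawifa — Hidil e corresponds to Tavatu i after a consonant, before a labial obstruent.
vusrirmeb ~ vusrirmip, maufeb ~ maufip — Hidil e corresponds to Tavatu i after a consonant, before a labial obstruent.
vusrirmeb ~ vusrirmip, maufeb ~ maufip — Hidil b corresponds to Tavatu p word-finally.
Applying these to Hidil 'vupefeb':
  vupefeb → vupifeb   (e→i after a consonant, before a labial obstruent)
  vupifeb → vupifib   (e→i after a consonant, before a labial obstruent)
  vupifib → vupifip   (b→p word-finally)
So the Tavatu cognate is 'vupifip'.

vupifip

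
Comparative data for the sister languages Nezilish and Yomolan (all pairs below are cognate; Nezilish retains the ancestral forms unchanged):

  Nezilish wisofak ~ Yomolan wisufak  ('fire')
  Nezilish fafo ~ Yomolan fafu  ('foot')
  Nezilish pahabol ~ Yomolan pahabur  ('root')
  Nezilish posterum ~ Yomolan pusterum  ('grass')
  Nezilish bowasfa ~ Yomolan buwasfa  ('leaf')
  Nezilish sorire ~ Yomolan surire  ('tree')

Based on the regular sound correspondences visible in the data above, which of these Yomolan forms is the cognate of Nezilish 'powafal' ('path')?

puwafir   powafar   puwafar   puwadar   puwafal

pahabol ~ pahabur, posterum ~ pusterum — Nezilish o corresponds to Yomolan u after a consonant, before a consonant other than r, m, n, p, b, f, v.
pahabol ~ pahabur — Nezilish l corresponds to Yomolan r word-finally.
Applying these to Nezilish 'powafal':
  powafal → puwafal   (o→u after a consonant, before a consonant other than r, m, n, p, b, f, v)
  puwafal → puwafar   (l→r word-finally)
So the Yomolan cognate is 'puwafar'.

puwafar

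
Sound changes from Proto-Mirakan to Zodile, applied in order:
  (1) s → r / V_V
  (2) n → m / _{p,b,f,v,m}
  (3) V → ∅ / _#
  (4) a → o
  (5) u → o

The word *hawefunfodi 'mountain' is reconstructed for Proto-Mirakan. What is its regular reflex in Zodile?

howefomfod

Zodile: *hawefunfodi > hawefumfodi > hawefumfod > howefumfod > howefomfod  (by nasal place assimilation, apocope, vowel merger, vowel merger)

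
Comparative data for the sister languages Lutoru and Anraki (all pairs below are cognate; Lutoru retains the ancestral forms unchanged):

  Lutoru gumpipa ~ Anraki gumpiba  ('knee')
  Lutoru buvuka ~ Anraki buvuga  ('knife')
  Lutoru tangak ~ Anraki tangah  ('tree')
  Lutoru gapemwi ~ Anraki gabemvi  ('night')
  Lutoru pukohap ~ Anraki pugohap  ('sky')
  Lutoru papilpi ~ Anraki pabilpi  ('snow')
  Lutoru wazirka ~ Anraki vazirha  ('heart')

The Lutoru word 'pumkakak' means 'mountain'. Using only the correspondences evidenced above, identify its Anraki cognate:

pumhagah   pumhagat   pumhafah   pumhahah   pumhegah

pumhagah

wazirka ~ vazirha — Lutoru k corresponds to Anraki h after a consonant, before a back vowel.
buvuka ~ buvuga — Lutoru k corresponds to Anraki g between vowels (before a back vowel).
tangak ~ tangah — Lutoru k corresponds to Anraki h word-finally.
Applying these to Lutoru 'pumkakak':
  pumkakak → pumhakak   (k→h after a consonant, before a back vowel)
  pumhakak → pumhagak   (k→g between vowels (before a back vowel))
  pumhagak → pumhagah   (k→h word-finally)
So the Anraki cognate is 'pumhagah'.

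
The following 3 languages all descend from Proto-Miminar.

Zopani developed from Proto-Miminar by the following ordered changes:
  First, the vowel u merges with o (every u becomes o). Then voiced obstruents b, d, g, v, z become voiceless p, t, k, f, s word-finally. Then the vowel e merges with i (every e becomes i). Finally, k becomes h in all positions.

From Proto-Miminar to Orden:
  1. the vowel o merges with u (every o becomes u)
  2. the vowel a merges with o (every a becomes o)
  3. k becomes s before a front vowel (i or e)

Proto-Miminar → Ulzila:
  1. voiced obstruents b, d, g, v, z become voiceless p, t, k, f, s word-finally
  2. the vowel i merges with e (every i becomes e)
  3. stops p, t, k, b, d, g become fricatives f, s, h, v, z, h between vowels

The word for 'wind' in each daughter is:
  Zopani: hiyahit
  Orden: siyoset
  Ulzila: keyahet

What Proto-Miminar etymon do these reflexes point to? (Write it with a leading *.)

*kiyaket

Position 2: Zopani has i, Orden has i, Ulzila has e. Orden preserves i here (none of its changes turn any other segment into i), so the proto-segment is *i.
Position 6: Zopani has i, Orden has e, Ulzila has e. Orden preserves e here (none of its changes turn any other segment into e), so the proto-segment is *e.
Position 1: Zopani has h, Orden has s, Ulzila has k. Taking the neighbouring segments as reconstructed: Zopani h could go back to *k or *h; Orden s could go back to *k or *s; Ulzila k can only go back to *k — the one source consistent with every daughter is *k.
Continuing position by position gives *kiyaket; check it forward:
Zopani: *kiyaket > kiyakit > hiyahit  (by vowel merger, unconditioned shift)
Orden: *kiyaket
  kiyaket (rule 1 does not apply)
  kiyaket → kiyoket   [vowel merger]
  kiyoket → siyoset   [palatalisation]
  giving Orden siyoset.
Ulzila: *kiyaket > keyaket > keyahet  (by vowel merger, intervocalic lenition)
No other proto-form is consistent with every reflex, so the reconstruction is *kiyaket.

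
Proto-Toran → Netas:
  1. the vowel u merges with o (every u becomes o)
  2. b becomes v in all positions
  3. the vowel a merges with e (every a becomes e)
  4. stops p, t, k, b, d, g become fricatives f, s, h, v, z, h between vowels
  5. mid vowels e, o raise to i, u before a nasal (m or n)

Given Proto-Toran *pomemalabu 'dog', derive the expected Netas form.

pumimelevo

Netas: start from *pomemalabu.
  rule 1 (vowel merger): pomemalabu → pomemalabo
  rule 2 (unconditioned shift): pomemalabo → pomemalavo
  rule 3 (vowel merger): pomemalavo → pomemelevo
  rule 4: no change — pomemelevo
  rule 5 (pre-nasal raising): pomemelevo → pumimelevo
  ⇒ Netas pumimelevo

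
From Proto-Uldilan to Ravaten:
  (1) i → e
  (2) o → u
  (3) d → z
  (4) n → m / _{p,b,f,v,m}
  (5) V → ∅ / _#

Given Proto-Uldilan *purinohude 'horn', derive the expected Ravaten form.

Ravaten: start from *purinohude.
  rule 1 (vowel merger): purinohude → purenohude
  rule 2 (vowel merger): purenohude → purenuhude
  rule 3 (unconditioned shift): purenuhude → purenuhuze
  rule 4: no change — purenuhuze
  rule 5 (apocope): purenuhuze → purenuhuz
  ⇒ Ravaten purenuhuz

purenuhuz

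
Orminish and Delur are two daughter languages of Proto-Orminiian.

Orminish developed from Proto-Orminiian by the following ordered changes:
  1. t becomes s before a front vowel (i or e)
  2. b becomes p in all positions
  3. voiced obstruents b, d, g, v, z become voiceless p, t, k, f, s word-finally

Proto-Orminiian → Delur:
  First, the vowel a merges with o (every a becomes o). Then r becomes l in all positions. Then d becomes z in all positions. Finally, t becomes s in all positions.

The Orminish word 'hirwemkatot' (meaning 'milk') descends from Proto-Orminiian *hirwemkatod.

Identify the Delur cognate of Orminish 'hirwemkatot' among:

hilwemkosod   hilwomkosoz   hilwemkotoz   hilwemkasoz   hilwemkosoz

Delur: *hirwemkatod
  hirwemkatod → hirwemkotod   [vowel merger]
  hirwemkotod → hilwemkotod   [unconditioned shift]
  hilwemkotod → hilwemkotoz   [unconditioned shift]
  hilwemkotoz → hilwemkosoz   [unconditioned shift]
  giving Delur hilwemkosoz.

hilwemkosoz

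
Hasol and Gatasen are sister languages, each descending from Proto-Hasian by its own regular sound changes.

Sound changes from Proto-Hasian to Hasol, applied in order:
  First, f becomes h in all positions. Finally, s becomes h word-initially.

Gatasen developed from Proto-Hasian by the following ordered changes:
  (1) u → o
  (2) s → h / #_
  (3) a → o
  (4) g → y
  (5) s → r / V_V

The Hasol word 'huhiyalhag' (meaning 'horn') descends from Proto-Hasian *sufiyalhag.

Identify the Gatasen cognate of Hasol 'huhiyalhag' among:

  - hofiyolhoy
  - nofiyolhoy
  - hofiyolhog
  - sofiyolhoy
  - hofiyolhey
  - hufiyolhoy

hofiyolhoy

Gatasen: *sufiyalhag
  sufiyalhag → sofiyalhag   [vowel merger]
  sofiyalhag → hofiyalhag   [debuccalisation]
  hofiyalhag → hofiyolhog   [vowel merger]
  hofiyolhog → hofiyolhoy   [unconditioned shift]
  hofiyolhoy (rule 5 does not apply)
  giving Gatasen hofiyolhoy.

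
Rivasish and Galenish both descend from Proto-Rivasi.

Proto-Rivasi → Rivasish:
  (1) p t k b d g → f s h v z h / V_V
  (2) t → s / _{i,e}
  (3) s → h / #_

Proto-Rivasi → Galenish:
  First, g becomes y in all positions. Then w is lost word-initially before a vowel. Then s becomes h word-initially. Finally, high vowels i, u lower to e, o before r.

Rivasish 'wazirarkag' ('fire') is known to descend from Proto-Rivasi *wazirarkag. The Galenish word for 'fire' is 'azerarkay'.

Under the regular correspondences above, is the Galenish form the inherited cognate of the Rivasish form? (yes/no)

Derive the expected Galenish reflex of *wazirarkag:
Galenish: *wazirarkag > wazirarkay > azirarkay > azerarkay  (by unconditioned shift, glide loss, pre-rhotic lowering)
Galenish 'azerarkay' matches the regular reflex exactly, so the pair is cognate.

yes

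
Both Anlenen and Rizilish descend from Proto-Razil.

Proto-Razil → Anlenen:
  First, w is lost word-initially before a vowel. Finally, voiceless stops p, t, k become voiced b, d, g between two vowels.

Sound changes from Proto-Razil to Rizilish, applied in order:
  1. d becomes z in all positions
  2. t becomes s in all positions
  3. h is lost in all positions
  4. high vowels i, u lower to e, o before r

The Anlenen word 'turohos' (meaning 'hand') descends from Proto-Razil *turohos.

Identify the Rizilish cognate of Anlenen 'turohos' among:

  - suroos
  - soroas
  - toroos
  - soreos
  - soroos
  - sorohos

soroos

Rizilish: start from *turohos.
  rule 1: no change — turohos
  rule 2 (unconditioned shift): turohos → surohos
  rule 3 (h-loss): surohos → suroos
  rule 4 (pre-rhotic lowering): suroos → soroos
  ⇒ Rizilish soroos
Among the options, 'soroos' alone shows every Rizilish change applied in order.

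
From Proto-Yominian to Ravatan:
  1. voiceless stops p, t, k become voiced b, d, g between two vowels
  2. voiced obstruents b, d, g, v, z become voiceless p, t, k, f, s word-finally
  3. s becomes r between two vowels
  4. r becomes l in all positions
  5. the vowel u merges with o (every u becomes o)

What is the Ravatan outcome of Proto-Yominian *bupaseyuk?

bobaleyok

Ravatan: start from *bupaseyuk.
  rule 1 (intervocalic voicing): bupaseyuk → bubaseyuk
  rule 2: no change — bubaseyuk
  rule 3 (rhotacism): bubaseyuk → bubareyuk
  rule 4 (unconditioned shift): bubareyuk → bubaleyuk
  rule 5 (vowel merger): bubaleyuk → bobaleyok
  ⇒ Ravatan bobaleyok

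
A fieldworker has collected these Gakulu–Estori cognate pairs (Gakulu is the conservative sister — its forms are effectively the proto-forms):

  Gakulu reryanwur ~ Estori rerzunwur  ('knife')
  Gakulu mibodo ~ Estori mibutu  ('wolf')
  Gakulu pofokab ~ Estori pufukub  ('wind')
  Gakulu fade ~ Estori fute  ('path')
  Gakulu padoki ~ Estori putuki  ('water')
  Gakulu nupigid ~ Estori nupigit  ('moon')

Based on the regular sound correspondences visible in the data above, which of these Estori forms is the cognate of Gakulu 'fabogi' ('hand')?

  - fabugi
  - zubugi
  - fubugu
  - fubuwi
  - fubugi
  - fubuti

pofokab ~ pufukub — Gakulu a corresponds to Estori u after a consonant, before a labial obstruent.
mibodo ~ mibutu, pofokab ~ pufukub — Gakulu o corresponds to Estori u after a consonant, before a consonant other than r, m, n, p, b, f, v.
Applying these to Gakulu 'fabogi':
  fabogi → fubogi   (a→u after a consonant, before a labial obstruent)
  fubogi → fubugi   (o→u after a consonant, before a consonant other than r, m, n, p, b, f, v)
So the Estori cognate is 'fubugi'.

fubugi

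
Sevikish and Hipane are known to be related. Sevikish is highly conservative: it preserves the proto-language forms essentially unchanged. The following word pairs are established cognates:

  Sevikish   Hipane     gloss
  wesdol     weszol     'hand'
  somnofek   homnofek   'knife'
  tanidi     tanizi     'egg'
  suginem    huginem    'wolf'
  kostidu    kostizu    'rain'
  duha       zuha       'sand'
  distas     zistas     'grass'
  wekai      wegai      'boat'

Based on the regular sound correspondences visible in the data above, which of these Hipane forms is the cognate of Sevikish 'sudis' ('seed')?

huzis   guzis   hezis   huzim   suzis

suginem ~ huginem — Sevikish s corresponds to Hipane h word-initially before a back vowel.
tanidi ~ tanizi — Sevikish d corresponds to Hipane z between vowels (before a front vowel).
Applying these to Sevikish 'sudis':
  sudis → hudis   (s→h word-initially before a back vowel)
  hudis → huzis   (d→z between vowels (before a front vowel))
So the Hipane cognate is 'huzis'.

huzis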